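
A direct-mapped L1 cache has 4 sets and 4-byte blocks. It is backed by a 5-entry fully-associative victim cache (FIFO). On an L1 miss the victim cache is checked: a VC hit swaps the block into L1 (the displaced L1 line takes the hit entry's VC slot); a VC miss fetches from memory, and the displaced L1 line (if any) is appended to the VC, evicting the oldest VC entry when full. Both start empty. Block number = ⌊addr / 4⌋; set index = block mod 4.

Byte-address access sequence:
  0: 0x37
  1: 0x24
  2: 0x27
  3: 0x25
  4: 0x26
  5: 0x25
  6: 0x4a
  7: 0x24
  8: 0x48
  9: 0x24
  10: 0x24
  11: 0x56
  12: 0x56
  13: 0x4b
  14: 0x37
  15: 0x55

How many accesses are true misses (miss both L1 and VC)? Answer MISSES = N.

MISSES = 4

#0 0x37→b13/s1 MISS; vc=[]
#1 0x24→b9/s1 MISS; vc=[13]
#2 0x27→b9/s1 L1-HIT; vc=[13]
#3 0x25→b9/s1 L1-HIT; vc=[13]
#4 0x26→b9/s1 L1-HIT; vc=[13]
#5 0x25→b9/s1 L1-HIT; vc=[13]
#6 0x4a→b18/s2 MISS; vc=[13]
#7 0x24→b9/s1 L1-HIT; vc=[13]
#8 0x48→b18/s2 L1-HIT; vc=[13]
#9 0x24→b9/s1 L1-HIT; vc=[13]
#10 0x24→b9/s1 L1-HIT; vc=[13]
#11 0x56→b21/s1 MISS; vc=[13,9]
#12 0x56→b21/s1 L1-HIT; vc=[13,9]
#13 0x4b→b18/s2 L1-HIT; vc=[13,9]
#14 0x37→b13/s1 VC-HIT; vc=[21,9]
#15 0x55→b21/s1 VC-HIT; vc=[13,9]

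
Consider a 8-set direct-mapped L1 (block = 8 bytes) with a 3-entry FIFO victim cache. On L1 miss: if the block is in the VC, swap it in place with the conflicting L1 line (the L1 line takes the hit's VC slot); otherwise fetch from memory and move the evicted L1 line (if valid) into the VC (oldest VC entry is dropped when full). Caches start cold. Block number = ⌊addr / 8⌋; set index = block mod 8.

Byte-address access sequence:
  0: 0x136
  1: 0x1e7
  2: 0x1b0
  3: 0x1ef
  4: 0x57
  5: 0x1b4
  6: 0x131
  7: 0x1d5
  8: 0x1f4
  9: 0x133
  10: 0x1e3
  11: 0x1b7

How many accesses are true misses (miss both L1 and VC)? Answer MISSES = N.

MISSES = 7

  [0] addr=0x136 blk=38 s=6: MISS | VC []
  [1] addr=0x1e7 blk=60 s=4: MISS | VC []
  [2] addr=0x1b0 blk=54 s=6: MISS | VC [38]
  [3] addr=0x1ef blk=61 s=5: MISS | VC [38]
  [4] addr=0x57 blk=10 s=2: MISS | VC [38]
  [5] addr=0x1b4 blk=54 s=6: L1-HIT | VC [38]
  [6] addr=0x131 blk=38 s=6: VC-HIT | VC [54]
  [7] addr=0x1d5 blk=58 s=2: MISS | VC [54, 10]
  [8] addr=0x1f4 blk=62 s=6: MISS | VC [54, 10, 38]
  [9] addr=0x133 blk=38 s=6: VC-HIT | VC [54, 10, 62]
  [10] addr=0x1e3 blk=60 s=4: L1-HIT | VC [54, 10, 62]
  [11] addr=0x1b7 blk=54 s=6: VC-HIT | VC [38, 10, 62]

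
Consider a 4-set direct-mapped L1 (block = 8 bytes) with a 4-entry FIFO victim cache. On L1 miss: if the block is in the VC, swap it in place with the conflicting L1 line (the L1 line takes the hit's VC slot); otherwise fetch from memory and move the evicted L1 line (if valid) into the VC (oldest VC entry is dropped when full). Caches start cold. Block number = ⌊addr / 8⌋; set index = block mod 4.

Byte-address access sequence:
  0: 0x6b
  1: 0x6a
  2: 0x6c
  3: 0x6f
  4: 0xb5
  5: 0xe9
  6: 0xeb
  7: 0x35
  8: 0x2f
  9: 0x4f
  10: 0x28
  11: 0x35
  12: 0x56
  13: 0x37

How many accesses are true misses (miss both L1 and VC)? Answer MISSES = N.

MISSES = 7

  [0] addr=0x6b blk=13 s=1: MISS | VC []
  [1] addr=0x6a blk=13 s=1: L1-HIT | VC []
  [2] addr=0x6c blk=13 s=1: L1-HIT | VC []
  [3] addr=0x6f blk=13 s=1: L1-HIT | VC []
  [4] addr=0xb5 blk=22 s=2: MISS | VC []
  [5] addr=0xe9 blk=29 s=1: MISS | VC [13]
  [6] addr=0xeb blk=29 s=1: L1-HIT | VC [13]
  [7] addr=0x35 blk=6 s=2: MISS | VC [13, 22]
  [8] addr=0x2f blk=5 s=1: MISS | VC [13, 22, 29]
  [9] addr=0x4f blk=9 s=1: MISS | VC [13, 22, 29, 5]
  [10] addr=0x28 blk=5 s=1: VC-HIT | VC [13, 22, 29, 9]
  [11] addr=0x35 blk=6 s=2: L1-HIT | VC [13, 22, 29, 9]
  [12] addr=0x56 blk=10 s=2: MISS | VC [22, 29, 9, 6]
  [13] addr=0x37 blk=6 s=2: VC-HIT | VC [22, 29, 9, 10]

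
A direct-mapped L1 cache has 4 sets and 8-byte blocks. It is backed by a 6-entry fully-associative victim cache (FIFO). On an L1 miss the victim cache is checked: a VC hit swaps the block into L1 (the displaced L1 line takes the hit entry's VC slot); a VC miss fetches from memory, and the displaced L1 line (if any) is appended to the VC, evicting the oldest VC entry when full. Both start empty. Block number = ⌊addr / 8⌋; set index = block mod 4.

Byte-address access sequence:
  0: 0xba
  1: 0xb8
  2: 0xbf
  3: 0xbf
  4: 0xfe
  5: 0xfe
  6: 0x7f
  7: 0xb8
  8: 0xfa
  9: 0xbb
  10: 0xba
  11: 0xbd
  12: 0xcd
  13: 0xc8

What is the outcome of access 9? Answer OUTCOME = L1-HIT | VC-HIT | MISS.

  [0] addr=0xba blk=23 s=3: MISS | VC []
  [1] addr=0xb8 blk=23 s=3: L1-HIT | VC []
  [2] addr=0xbf blk=23 s=3: L1-HIT | VC []
  [3] addr=0xbf blk=23 s=3: L1-HIT | VC []
  [4] addr=0xfe blk=31 s=3: MISS | VC [23]
  [5] addr=0xfe blk=31 s=3: L1-HIT | VC [23]
  [6] addr=0x7f blk=15 s=3: MISS | VC [23, 31]
  [7] addr=0xb8 blk=23 s=3: VC-HIT | VC [15, 31]
  [8] addr=0xfa blk=31 s=3: VC-HIT | VC [15, 23]
  [9] addr=0xbb blk=23 s=3: VC-HIT | VC [15, 31]
  [10] addr=0xba blk=23 s=3: L1-HIT | VC [15, 31]
  [11] addr=0xbd blk=23 s=3: L1-HIT | VC [15, 31]
  [12] addr=0xcd blk=25 s=1: MISS | VC [15, 31]
  [13] addr=0xc8 blk=25 s=1: L1-HIT | VC [15, 31]

OUTCOME = VC-HIT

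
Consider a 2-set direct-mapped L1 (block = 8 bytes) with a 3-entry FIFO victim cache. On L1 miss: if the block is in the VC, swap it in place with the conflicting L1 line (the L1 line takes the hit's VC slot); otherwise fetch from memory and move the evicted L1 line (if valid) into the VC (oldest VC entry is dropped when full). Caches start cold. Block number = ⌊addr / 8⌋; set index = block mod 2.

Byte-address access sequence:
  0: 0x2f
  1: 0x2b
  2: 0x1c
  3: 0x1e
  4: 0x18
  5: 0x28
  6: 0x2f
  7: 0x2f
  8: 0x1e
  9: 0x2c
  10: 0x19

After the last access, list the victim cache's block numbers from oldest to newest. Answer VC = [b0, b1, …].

#0 0x2f→b5/s1 MISS; vc=[]
#1 0x2b→b5/s1 L1-HIT; vc=[]
#2 0x1c→b3/s1 MISS; vc=[5]
#3 0x1e→b3/s1 L1-HIT; vc=[5]
#4 0x18→b3/s1 L1-HIT; vc=[5]
#5 0x28→b5/s1 VC-HIT; vc=[3]
#6 0x2f→b5/s1 L1-HIT; vc=[3]
#7 0x2f→b5/s1 L1-HIT; vc=[3]
#8 0x1e→b3/s1 VC-HIT; vc=[5]
#9 0x2c→b5/s1 VC-HIT; vc=[3]
#10 0x19→b3/s1 VC-HIT; vc=[5]

VC = [5]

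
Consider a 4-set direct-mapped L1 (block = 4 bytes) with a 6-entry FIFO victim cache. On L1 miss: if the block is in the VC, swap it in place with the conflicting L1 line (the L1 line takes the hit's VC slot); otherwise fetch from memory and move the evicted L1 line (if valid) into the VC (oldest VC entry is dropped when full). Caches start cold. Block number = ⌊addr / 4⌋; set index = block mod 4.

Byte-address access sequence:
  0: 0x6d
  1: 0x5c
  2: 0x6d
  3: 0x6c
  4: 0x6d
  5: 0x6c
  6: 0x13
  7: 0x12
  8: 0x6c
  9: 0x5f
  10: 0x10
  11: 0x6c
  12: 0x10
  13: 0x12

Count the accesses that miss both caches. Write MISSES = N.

0: 0x6d (blk 27, set 3) → MISS  vc=[]
1: 0x5c (blk 23, set 3) → MISS  vc=[27]
2: 0x6d (blk 27, set 3) → VC-HIT  vc=[23]
3: 0x6c (blk 27, set 3) → L1-HIT  vc=[23]
4: 0x6d (blk 27, set 3) → L1-HIT  vc=[23]
5: 0x6c (blk 27, set 3) → L1-HIT  vc=[23]
6: 0x13 (blk 4, set 0) → MISS  vc=[23]
7: 0x12 (blk 4, set 0) → L1-HIT  vc=[23]
8: 0x6c (blk 27, set 3) → L1-HIT  vc=[23]
9: 0x5f (blk 23, set 3) → VC-HIT  vc=[27]
10: 0x10 (blk 4, set 0) → L1-HIT  vc=[27]
11: 0x6c (blk 27, set 3) → VC-HIT  vc=[23]
12: 0x10 (blk 4, set 0) → L1-HIT  vc=[23]
13: 0x12 (blk 4, set 0) → L1-HIT  vc=[23]

MISSES = 3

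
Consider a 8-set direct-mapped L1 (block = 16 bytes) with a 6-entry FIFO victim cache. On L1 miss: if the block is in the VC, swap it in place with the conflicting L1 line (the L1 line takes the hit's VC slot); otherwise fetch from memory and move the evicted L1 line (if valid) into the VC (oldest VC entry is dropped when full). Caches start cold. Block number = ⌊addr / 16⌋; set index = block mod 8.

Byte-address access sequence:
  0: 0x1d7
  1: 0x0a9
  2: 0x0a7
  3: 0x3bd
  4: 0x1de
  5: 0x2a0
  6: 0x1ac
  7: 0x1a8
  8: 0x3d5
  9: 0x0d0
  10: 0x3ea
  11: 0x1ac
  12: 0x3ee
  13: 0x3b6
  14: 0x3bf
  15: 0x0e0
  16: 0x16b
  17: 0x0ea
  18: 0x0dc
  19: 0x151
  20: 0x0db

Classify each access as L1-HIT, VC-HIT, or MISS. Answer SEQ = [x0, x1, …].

  [0] addr=0x1d7 blk=29 s=5: MISS | VC []
  [1] addr=0xa9 blk=10 s=2: MISS | VC []
  [2] addr=0xa7 blk=10 s=2: L1-HIT | VC []
  [3] addr=0x3bd blk=59 s=3: MISS | VC []
  [4] addr=0x1de blk=29 s=5: L1-HIT | VC []
  [5] addr=0x2a0 blk=42 s=2: MISS | VC [10]
  [6] addr=0x1ac blk=26 s=2: MISS | VC [10, 42]
  [7] addr=0x1a8 blk=26 s=2: L1-HIT | VC [10, 42]
  [8] addr=0x3d5 blk=61 s=5: MISS | VC [10, 42, 29]
  [9] addr=0xd0 blk=13 s=5: MISS | VC [10, 42, 29, 61]
  [10] addr=0x3ea blk=62 s=6: MISS | VC [10, 42, 29, 61]
  [11] addr=0x1ac blk=26 s=2: L1-HIT | VC [10, 42, 29, 61]
  [12] addr=0x3ee blk=62 s=6: L1-HIT | VC [10, 42, 29, 61]
  [13] addr=0x3b6 blk=59 s=3: L1-HIT | VC [10, 42, 29, 61]
  [14] addr=0x3bf blk=59 s=3: L1-HIT | VC [10, 42, 29, 61]
  [15] addr=0xe0 blk=14 s=6: MISS | VC [10, 42, 29, 61, 62]
  [16] addr=0x16b blk=22 s=6: MISS | VC [10, 42, 29, 61, 62, 14]
  [17] addr=0xea blk=14 s=6: VC-HIT | VC [10, 42, 29, 61, 62, 22]
  [18] addr=0xdc blk=13 s=5: L1-HIT | VC [10, 42, 29, 61, 62, 22]
  [19] addr=0x151 blk=21 s=5: MISS | VC [42, 29, 61, 62, 22, 13]
  [20] addr=0xdb blk=13 s=5: VC-HIT | VC [42, 29, 61, 62, 22, 21]

SEQ = [MISS, MISS, L1-HIT, MISS, L1-HIT, MISS, MISS, L1-HIT, MISS, MISS, MISS, L1-HIT, L1-HIT, L1-HIT, L1-HIT, MISS, MISS, VC-HIT, L1-HIT, MISS, VC-HIT]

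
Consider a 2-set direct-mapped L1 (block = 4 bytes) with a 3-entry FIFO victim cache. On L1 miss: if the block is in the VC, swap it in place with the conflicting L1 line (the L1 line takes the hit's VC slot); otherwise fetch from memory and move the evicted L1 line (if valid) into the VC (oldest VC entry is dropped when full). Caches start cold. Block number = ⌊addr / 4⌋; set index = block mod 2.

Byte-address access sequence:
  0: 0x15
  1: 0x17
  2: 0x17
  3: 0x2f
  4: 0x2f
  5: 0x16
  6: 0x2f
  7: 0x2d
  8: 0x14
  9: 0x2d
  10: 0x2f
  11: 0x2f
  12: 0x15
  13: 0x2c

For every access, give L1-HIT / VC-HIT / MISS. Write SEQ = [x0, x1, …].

0: 0x15 (blk 5, set 1) → MISS  vc=[]
1: 0x17 (blk 5, set 1) → L1-HIT  vc=[]
2: 0x17 (blk 5, set 1) → L1-HIT  vc=[]
3: 0x2f (blk 11, set 1) → MISS  vc=[5]
4: 0x2f (blk 11, set 1) → L1-HIT  vc=[5]
5: 0x16 (blk 5, set 1) → VC-HIT  vc=[11]
6: 0x2f (blk 11, set 1) → VC-HIT  vc=[5]
7: 0x2d (blk 11, set 1) → L1-HIT  vc=[5]
8: 0x14 (blk 5, set 1) → VC-HIT  vc=[11]
9: 0x2d (blk 11, set 1) → VC-HIT  vc=[5]
10: 0x2f (blk 11, set 1) → L1-HIT  vc=[5]
11: 0x2f (blk 11, set 1) → L1-HIT  vc=[5]
12: 0x15 (blk 5, set 1) → VC-HIT  vc=[11]
13: 0x2c (blk 11, set 1) → VC-HIT  vc=[5]

SEQ = [MISS, L1-HIT, L1-HIT, MISS, L1-HIT, VC-HIT, VC-HIT, L1-HIT, VC-HIT, VC-HIT, L1-HIT, L1-HIT, VC-HIT, VC-HIT]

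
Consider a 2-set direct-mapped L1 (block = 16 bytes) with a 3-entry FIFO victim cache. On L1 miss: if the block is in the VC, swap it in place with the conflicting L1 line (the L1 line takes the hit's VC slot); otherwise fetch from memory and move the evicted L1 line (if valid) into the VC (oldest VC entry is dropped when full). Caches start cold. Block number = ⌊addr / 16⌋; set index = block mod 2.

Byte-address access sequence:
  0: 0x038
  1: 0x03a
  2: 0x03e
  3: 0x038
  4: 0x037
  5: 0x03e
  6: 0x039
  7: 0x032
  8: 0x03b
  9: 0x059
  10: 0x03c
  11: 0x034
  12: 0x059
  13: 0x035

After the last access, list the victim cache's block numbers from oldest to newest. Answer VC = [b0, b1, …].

VC = [5]

  [0] addr=0x38 blk=3 s=1: MISS | VC []
  [1] addr=0x3a blk=3 s=1: L1-HIT | VC []
  [2] addr=0x3e blk=3 s=1: L1-HIT | VC []
  [3] addr=0x38 blk=3 s=1: L1-HIT | VC []
  [4] addr=0x37 blk=3 s=1: L1-HIT | VC []
  [5] addr=0x3e blk=3 s=1: L1-HIT | VC []
  [6] addr=0x39 blk=3 s=1: L1-HIT | VC []
  [7] addr=0x32 blk=3 s=1: L1-HIT | VC []
  [8] addr=0x3b blk=3 s=1: L1-HIT | VC []
  [9] addr=0x59 blk=5 s=1: MISS | VC [3]
  [10] addr=0x3c blk=3 s=1: VC-HIT | VC [5]
  [11] addr=0x34 blk=3 s=1: L1-HIT | VC [5]
  [12] addr=0x59 blk=5 s=1: VC-HIT | VC [3]
  [13] addr=0x35 blk=3 s=1: VC-HIT | VC [5]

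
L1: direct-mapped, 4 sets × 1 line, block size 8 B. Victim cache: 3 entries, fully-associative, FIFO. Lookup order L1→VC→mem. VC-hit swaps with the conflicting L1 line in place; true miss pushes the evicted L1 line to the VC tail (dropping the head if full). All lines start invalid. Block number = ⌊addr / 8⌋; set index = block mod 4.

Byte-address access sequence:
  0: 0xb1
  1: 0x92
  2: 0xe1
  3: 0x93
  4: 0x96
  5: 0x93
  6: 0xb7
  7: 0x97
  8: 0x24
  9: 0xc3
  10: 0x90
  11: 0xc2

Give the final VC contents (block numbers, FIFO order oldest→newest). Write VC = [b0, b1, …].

  [0] addr=0xb1 blk=22 s=2: MISS | VC []
  [1] addr=0x92 blk=18 s=2: MISS | VC [22]
  [2] addr=0xe1 blk=28 s=0: MISS | VC [22]
  [3] addr=0x93 blk=18 s=2: L1-HIT | VC [22]
  [4] addr=0x96 blk=18 s=2: L1-HIT | VC [22]
  [5] addr=0x93 blk=18 s=2: L1-HIT | VC [22]
  [6] addr=0xb7 blk=22 s=2: VC-HIT | VC [18]
  [7] addr=0x97 blk=18 s=2: VC-HIT | VC [22]
  [8] addr=0x24 blk=4 s=0: MISS | VC [22, 28]
  [9] addr=0xc3 blk=24 s=0: MISS | VC [22, 28, 4]
  [10] addr=0x90 blk=18 s=2: L1-HIT | VC [22, 28, 4]
  [11] addr=0xc2 blk=24 s=0: L1-HIT | VC [22, 28, 4]

VC = [22, 28, 4]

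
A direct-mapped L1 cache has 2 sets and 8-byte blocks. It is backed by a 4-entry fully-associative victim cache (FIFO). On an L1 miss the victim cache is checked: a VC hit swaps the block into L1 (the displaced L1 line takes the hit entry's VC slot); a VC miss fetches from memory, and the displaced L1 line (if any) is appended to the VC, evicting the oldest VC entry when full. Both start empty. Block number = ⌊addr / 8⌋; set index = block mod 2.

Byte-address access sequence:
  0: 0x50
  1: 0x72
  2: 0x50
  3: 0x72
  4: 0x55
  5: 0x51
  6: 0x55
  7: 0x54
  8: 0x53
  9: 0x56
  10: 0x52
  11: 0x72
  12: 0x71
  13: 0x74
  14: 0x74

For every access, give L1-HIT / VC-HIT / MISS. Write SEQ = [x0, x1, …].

SEQ = [MISS, MISS, VC-HIT, VC-HIT, VC-HIT, L1-HIT, L1-HIT, L1-HIT, L1-HIT, L1-HIT, L1-HIT, VC-HIT, L1-HIT, L1-HIT, L1-HIT]

0: 0x50 (blk 10, set 0) → MISS  vc=[]
1: 0x72 (blk 14, set 0) → MISS  vc=[10]
2: 0x50 (blk 10, set 0) → VC-HIT  vc=[14]
3: 0x72 (blk 14, set 0) → VC-HIT  vc=[10]
4: 0x55 (blk 10, set 0) → VC-HIT  vc=[14]
5: 0x51 (blk 10, set 0) → L1-HIT  vc=[14]
6: 0x55 (blk 10, set 0) → L1-HIT  vc=[14]
7: 0x54 (blk 10, set 0) → L1-HIT  vc=[14]
8: 0x53 (blk 10, set 0) → L1-HIT  vc=[14]
9: 0x56 (blk 10, set 0) → L1-HIT  vc=[14]
10: 0x52 (blk 10, set 0) → L1-HIT  vc=[14]
11: 0x72 (blk 14, set 0) → VC-HIT  vc=[10]
12: 0x71 (blk 14, set 0) → L1-HIT  vc=[10]
13: 0x74 (blk 14, set 0) → L1-HIT  vc=[10]
14: 0x74 (blk 14, set 0) → L1-HIT  vc=[10]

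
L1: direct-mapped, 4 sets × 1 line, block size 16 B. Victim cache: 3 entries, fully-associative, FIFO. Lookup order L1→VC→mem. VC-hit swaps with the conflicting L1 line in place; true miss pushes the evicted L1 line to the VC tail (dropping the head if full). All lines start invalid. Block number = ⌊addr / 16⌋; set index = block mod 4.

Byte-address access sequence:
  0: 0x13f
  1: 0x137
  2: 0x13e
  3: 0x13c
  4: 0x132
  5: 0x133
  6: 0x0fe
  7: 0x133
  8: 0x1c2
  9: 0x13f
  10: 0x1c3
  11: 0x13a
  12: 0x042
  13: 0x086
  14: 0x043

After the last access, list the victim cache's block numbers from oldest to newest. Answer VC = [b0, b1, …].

VC = [15, 28, 8]

  [0] addr=0x13f blk=19 s=3: MISS | VC []
  [1] addr=0x137 blk=19 s=3: L1-HIT | VC []
  [2] addr=0x13e blk=19 s=3: L1-HIT | VC []
  [3] addr=0x13c blk=19 s=3: L1-HIT | VC []
  [4] addr=0x132 blk=19 s=3: L1-HIT | VC []
  [5] addr=0x133 blk=19 s=3: L1-HIT | VC []
  [6] addr=0xfe blk=15 s=3: MISS | VC [19]
  [7] addr=0x133 blk=19 s=3: VC-HIT | VC [15]
  [8] addr=0x1c2 blk=28 s=0: MISS | VC [15]
  [9] addr=0x13f blk=19 s=3: L1-HIT | VC [15]
  [10] addr=0x1c3 blk=28 s=0: L1-HIT | VC [15]
  [11] addr=0x13a blk=19 s=3: L1-HIT | VC [15]
  [12] addr=0x42 blk=4 s=0: MISS | VC [15, 28]
  [13] addr=0x86 blk=8 s=0: MISS | VC [15, 28, 4]
  [14] addr=0x43 blk=4 s=0: VC-HIT | VC [15, 28, 8]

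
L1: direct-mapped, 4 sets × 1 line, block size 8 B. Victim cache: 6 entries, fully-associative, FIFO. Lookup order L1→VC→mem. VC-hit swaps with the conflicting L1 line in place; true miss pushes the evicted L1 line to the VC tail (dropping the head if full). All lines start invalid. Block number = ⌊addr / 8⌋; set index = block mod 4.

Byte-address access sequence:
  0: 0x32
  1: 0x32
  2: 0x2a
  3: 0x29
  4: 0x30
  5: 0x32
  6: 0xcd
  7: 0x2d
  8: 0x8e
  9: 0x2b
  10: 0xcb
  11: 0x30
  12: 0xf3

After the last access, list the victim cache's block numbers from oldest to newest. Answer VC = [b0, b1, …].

0: 0x32 (blk 6, set 2) → MISS  vc=[]
1: 0x32 (blk 6, set 2) → L1-HIT  vc=[]
2: 0x2a (blk 5, set 1) → MISS  vc=[]
3: 0x29 (blk 5, set 1) → L1-HIT  vc=[]
4: 0x30 (blk 6, set 2) → L1-HIT  vc=[]
5: 0x32 (blk 6, set 2) → L1-HIT  vc=[]
6: 0xcd (blk 25, set 1) → MISS  vc=[5]
7: 0x2d (blk 5, set 1) → VC-HIT  vc=[25]
8: 0x8e (blk 17, set 1) → MISS  vc=[25, 5]
9: 0x2b (blk 5, set 1) → VC-HIT  vc=[25, 17]
10: 0xcb (blk 25, set 1) → VC-HIT  vc=[5, 17]
11: 0x30 (blk 6, set 2) → L1-HIT  vc=[5, 17]
12: 0xf3 (blk 30, set 2) → MISS  vc=[5, 17, 6]

VC = [5, 17, 6]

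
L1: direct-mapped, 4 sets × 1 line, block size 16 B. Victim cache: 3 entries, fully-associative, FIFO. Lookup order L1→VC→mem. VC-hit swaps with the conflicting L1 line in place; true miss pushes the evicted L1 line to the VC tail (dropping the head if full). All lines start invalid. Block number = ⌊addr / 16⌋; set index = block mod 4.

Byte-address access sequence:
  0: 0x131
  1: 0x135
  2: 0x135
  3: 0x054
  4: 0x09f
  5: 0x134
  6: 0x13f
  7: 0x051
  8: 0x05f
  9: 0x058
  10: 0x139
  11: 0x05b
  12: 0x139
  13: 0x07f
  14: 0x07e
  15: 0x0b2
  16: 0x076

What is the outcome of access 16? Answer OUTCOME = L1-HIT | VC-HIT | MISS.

OUTCOME = VC-HIT

0: 0x131 (blk 19, set 3) → MISS  vc=[]
1: 0x135 (blk 19, set 3) → L1-HIT  vc=[]
2: 0x135 (blk 19, set 3) → L1-HIT  vc=[]
3: 0x54 (blk 5, set 1) → MISS  vc=[]
4: 0x9f (blk 9, set 1) → MISS  vc=[5]
5: 0x134 (blk 19, set 3) → L1-HIT  vc=[5]
6: 0x13f (blk 19, set 3) → L1-HIT  vc=[5]
7: 0x51 (blk 5, set 1) → VC-HIT  vc=[9]
8: 0x5f (blk 5, set 1) → L1-HIT  vc=[9]
9: 0x58 (blk 5, set 1) → L1-HIT  vc=[9]
10: 0x139 (blk 19, set 3) → L1-HIT  vc=[9]
11: 0x5b (blk 5, set 1) → L1-HIT  vc=[9]
12: 0x139 (blk 19, set 3) → L1-HIT  vc=[9]
13: 0x7f (blk 7, set 3) → MISS  vc=[9, 19]
14: 0x7e (blk 7, set 3) → L1-HIT  vc=[9, 19]
15: 0xb2 (blk 11, set 3) → MISS  vc=[9, 19, 7]
16: 0x76 (blk 7, set 3) → VC-HIT  vc=[9, 19, 11]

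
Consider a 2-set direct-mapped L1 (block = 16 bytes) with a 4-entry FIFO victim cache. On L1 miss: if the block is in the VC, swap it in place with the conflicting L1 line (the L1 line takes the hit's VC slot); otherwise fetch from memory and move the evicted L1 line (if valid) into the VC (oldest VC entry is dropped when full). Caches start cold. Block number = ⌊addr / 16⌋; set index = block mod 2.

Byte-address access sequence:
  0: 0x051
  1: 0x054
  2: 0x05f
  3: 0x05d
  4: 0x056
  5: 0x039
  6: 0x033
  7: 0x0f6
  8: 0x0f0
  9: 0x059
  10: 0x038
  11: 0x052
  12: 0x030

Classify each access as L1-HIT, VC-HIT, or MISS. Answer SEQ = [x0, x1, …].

#0 0x51→b5/s1 MISS; vc=[]
#1 0x54→b5/s1 L1-HIT; vc=[]
#2 0x5f→b5/s1 L1-HIT; vc=[]
#3 0x5d→b5/s1 L1-HIT; vc=[]
#4 0x56→b5/s1 L1-HIT; vc=[]
#5 0x39→b3/s1 MISS; vc=[5]
#6 0x33→b3/s1 L1-HIT; vc=[5]
#7 0xf6→b15/s1 MISS; vc=[5,3]
#8 0xf0→b15/s1 L1-HIT; vc=[5,3]
#9 0x59→b5/s1 VC-HIT; vc=[15,3]
#10 0x38→b3/s1 VC-HIT; vc=[15,5]
#11 0x52→b5/s1 VC-HIT; vc=[15,3]
#12 0x30→b3/s1 VC-HIT; vc=[15,5]

SEQ = [MISS, L1-HIT, L1-HIT, L1-HIT, L1-HIT, MISS, L1-HIT, MISS, L1-HIT, VC-HIT, VC-HIT, VC-HIT, VC-HIT]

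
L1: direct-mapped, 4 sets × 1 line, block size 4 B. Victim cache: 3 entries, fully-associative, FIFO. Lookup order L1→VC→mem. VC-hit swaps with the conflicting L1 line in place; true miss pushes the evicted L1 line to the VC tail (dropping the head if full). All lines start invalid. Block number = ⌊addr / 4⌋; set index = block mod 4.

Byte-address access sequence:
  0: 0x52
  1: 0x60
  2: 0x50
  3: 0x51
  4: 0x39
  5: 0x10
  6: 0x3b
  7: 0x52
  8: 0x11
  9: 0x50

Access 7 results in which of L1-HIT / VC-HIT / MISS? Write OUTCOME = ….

#0 0x52→b20/s0 MISS; vc=[]
#1 0x60→b24/s0 MISS; vc=[20]
#2 0x50→b20/s0 VC-HIT; vc=[24]
#3 0x51→b20/s0 L1-HIT; vc=[24]
#4 0x39→b14/s2 MISS; vc=[24]
#5 0x10→b4/s0 MISS; vc=[24,20]
#6 0x3b→b14/s2 L1-HIT; vc=[24,20]
#7 0x52→b20/s0 VC-HIT; vc=[24,4]
#8 0x11→b4/s0 VC-HIT; vc=[24,20]
#9 0x50→b20/s0 VC-HIT; vc=[24,4]

OUTCOME = VC-HIT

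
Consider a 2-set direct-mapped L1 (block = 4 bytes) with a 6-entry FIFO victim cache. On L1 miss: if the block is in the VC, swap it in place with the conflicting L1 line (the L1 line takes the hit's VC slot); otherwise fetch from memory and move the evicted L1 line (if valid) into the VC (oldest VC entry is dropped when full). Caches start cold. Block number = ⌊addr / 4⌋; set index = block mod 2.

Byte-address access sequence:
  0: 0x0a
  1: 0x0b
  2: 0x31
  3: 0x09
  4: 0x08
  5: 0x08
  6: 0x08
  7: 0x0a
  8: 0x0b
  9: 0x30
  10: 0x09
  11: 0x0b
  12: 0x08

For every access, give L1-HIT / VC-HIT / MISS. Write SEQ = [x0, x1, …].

SEQ = [MISS, L1-HIT, MISS, VC-HIT, L1-HIT, L1-HIT, L1-HIT, L1-HIT, L1-HIT, VC-HIT, VC-HIT, L1-HIT, L1-HIT]

  [0] addr=0xa blk=2 s=0: MISS | VC []
  [1] addr=0xb blk=2 s=0: L1-HIT | VC []
  [2] addr=0x31 blk=12 s=0: MISS | VC [2]
  [3] addr=0x9 blk=2 s=0: VC-HIT | VC [12]
  [4] addr=0x8 blk=2 s=0: L1-HIT | VC [12]
  [5] addr=0x8 blk=2 s=0: L1-HIT | VC [12]
  [6] addr=0x8 blk=2 s=0: L1-HIT | VC [12]
  [7] addr=0xa blk=2 s=0: L1-HIT | VC [12]
  [8] addr=0xb blk=2 s=0: L1-HIT | VC [12]
  [9] addr=0x30 blk=12 s=0: VC-HIT | VC [2]
  [10] addr=0x9 blk=2 s=0: VC-HIT | VC [12]
  [11] addr=0xb blk=2 s=0: L1-HIT | VC [12]
  [12] addr=0x8 blk=2 s=0: L1-HIT | VC [12]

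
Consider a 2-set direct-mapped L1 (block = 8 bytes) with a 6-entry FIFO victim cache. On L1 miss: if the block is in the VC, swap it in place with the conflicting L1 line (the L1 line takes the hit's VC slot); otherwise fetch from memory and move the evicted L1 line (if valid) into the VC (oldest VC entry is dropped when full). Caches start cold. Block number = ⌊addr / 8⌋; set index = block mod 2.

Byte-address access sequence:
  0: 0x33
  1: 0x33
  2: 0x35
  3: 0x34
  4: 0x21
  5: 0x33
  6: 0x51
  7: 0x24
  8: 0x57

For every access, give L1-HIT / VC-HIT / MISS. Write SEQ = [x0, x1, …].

SEQ = [MISS, L1-HIT, L1-HIT, L1-HIT, MISS, VC-HIT, MISS, VC-HIT, VC-HIT]

  [0] addr=0x33 blk=6 s=0: MISS | VC []
  [1] addr=0x33 blk=6 s=0: L1-HIT | VC []
  [2] addr=0x35 blk=6 s=0: L1-HIT | VC []
  [3] addr=0x34 blk=6 s=0: L1-HIT | VC []
  [4] addr=0x21 blk=4 s=0: MISS | VC [6]
  [5] addr=0x33 blk=6 s=0: VC-HIT | VC [4]
  [6] addr=0x51 blk=10 s=0: MISS | VC [4, 6]
  [7] addr=0x24 blk=4 s=0: VC-HIT | VC [10, 6]
  [8] addr=0x57 blk=10 s=0: VC-HIT | VC [4, 6]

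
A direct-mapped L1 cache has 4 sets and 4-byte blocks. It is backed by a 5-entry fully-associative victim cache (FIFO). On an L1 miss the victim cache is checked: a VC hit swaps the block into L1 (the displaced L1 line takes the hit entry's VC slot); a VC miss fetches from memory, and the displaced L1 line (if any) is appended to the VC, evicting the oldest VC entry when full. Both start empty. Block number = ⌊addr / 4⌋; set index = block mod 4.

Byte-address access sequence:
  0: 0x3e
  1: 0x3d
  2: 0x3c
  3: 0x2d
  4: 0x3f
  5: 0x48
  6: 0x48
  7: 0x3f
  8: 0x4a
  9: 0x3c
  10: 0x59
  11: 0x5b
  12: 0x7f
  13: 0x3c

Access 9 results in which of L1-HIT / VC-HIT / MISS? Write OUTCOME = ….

#0 0x3e→b15/s3 MISS; vc=[]
#1 0x3d→b15/s3 L1-HIT; vc=[]
#2 0x3c→b15/s3 L1-HIT; vc=[]
#3 0x2d→b11/s3 MISS; vc=[15]
#4 0x3f→b15/s3 VC-HIT; vc=[11]
#5 0x48→b18/s2 MISS; vc=[11]
#6 0x48→b18/s2 L1-HIT; vc=[11]
#7 0x3f→b15/s3 L1-HIT; vc=[11]
#8 0x4a→b18/s2 L1-HIT; vc=[11]
#9 0x3c→b15/s3 L1-HIT; vc=[11]
#10 0x59→b22/s2 MISS; vc=[11,18]
#11 0x5b→b22/s2 L1-HIT; vc=[11,18]
#12 0x7f→b31/s3 MISS; vc=[11,18,15]
#13 0x3c→b15/s3 VC-HIT; vc=[11,18,31]

OUTCOME = L1-HIT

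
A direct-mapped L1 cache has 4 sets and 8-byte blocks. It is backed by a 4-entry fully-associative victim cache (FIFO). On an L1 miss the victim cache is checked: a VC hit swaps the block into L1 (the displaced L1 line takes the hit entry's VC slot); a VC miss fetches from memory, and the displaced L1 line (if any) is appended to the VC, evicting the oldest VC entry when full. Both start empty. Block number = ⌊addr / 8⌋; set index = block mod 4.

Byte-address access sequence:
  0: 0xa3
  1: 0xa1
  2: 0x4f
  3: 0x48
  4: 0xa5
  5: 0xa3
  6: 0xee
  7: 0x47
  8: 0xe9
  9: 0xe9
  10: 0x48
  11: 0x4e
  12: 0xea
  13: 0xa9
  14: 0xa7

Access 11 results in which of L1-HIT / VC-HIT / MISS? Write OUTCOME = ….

OUTCOME = L1-HIT

#0 0xa3→b20/s0 MISS; vc=[]
#1 0xa1→b20/s0 L1-HIT; vc=[]
#2 0x4f→b9/s1 MISS; vc=[]
#3 0x48→b9/s1 L1-HIT; vc=[]
#4 0xa5→b20/s0 L1-HIT; vc=[]
#5 0xa3→b20/s0 L1-HIT; vc=[]
#6 0xee→b29/s1 MISS; vc=[9]
#7 0x47→b8/s0 MISS; vc=[9,20]
#8 0xe9→b29/s1 L1-HIT; vc=[9,20]
#9 0xe9→b29/s1 L1-HIT; vc=[9,20]
#10 0x48→b9/s1 VC-HIT; vc=[29,20]
#11 0x4e→b9/s1 L1-HIT; vc=[29,20]
#12 0xea→b29/s1 VC-HIT; vc=[9,20]
#13 0xa9→b21/s1 MISS; vc=[9,20,29]
#14 0xa7→b20/s0 VC-HIT; vc=[9,8,29]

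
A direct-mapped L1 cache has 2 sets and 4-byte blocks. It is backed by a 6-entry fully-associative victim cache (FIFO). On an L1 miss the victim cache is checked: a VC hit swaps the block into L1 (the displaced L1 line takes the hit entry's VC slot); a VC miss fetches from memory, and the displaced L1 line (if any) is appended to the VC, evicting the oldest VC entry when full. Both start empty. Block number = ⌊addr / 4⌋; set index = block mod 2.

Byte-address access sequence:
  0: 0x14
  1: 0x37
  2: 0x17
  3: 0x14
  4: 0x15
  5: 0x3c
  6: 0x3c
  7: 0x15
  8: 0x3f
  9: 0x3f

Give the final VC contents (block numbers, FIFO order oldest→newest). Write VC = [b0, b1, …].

VC = [13, 5]

#0 0x14→b5/s1 MISS; vc=[]
#1 0x37→b13/s1 MISS; vc=[5]
#2 0x17→b5/s1 VC-HIT; vc=[13]
#3 0x14→b5/s1 L1-HIT; vc=[13]
#4 0x15→b5/s1 L1-HIT; vc=[13]
#5 0x3c→b15/s1 MISS; vc=[13,5]
#6 0x3c→b15/s1 L1-HIT; vc=[13,5]
#7 0x15→b5/s1 VC-HIT; vc=[13,15]
#8 0x3f→b15/s1 VC-HIT; vc=[13,5]
#9 0x3f→b15/s1 L1-HIT; vc=[13,5]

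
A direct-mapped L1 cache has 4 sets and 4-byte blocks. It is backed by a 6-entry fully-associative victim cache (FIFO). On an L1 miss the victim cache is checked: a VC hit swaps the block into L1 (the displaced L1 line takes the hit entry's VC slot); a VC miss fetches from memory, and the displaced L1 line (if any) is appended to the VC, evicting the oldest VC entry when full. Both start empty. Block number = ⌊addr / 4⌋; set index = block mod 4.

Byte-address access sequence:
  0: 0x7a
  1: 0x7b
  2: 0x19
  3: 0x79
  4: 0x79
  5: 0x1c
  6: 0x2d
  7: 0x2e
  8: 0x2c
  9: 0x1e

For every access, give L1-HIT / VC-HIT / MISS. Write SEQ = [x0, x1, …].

  [0] addr=0x7a blk=30 s=2: MISS | VC []
  [1] addr=0x7b blk=30 s=2: L1-HIT | VC []
  [2] addr=0x19 blk=6 s=2: MISS | VC [30]
  [3] addr=0x79 blk=30 s=2: VC-HIT | VC [6]
  [4] addr=0x79 blk=30 s=2: L1-HIT | VC [6]
  [5] addr=0x1c blk=7 s=3: MISS | VC [6]
  [6] addr=0x2d blk=11 s=3: MISS | VC [6, 7]
  [7] addr=0x2e blk=11 s=3: L1-HIT | VC [6, 7]
  [8] addr=0x2c blk=11 s=3: L1-HIT | VC [6, 7]
  [9] addr=0x1e blk=7 s=3: VC-HIT | VC [6, 11]

SEQ = [MISS, L1-HIT, MISS, VC-HIT, L1-HIT, MISS, MISS, L1-HIT, L1-HIT, VC-HIT]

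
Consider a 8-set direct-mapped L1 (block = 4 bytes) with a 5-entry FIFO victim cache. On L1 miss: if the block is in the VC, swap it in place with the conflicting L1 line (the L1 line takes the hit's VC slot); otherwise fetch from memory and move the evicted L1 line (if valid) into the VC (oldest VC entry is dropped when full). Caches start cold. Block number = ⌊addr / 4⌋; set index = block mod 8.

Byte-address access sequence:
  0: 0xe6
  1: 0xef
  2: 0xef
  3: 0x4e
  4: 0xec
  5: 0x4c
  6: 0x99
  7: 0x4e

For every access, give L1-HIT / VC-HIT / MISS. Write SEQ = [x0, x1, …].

#0 0xe6→b57/s1 MISS; vc=[]
#1 0xef→b59/s3 MISS; vc=[]
#2 0xef→b59/s3 L1-HIT; vc=[]
#3 0x4e→b19/s3 MISS; vc=[59]
#4 0xec→b59/s3 VC-HIT; vc=[19]
#5 0x4c→b19/s3 VC-HIT; vc=[59]
#6 0x99→b38/s6 MISS; vc=[59]
#7 0x4e→b19/s3 L1-HIT; vc=[59]

SEQ = [MISS, MISS, L1-HIT, MISS, VC-HIT, VC-HIT, MISS, L1-HIT]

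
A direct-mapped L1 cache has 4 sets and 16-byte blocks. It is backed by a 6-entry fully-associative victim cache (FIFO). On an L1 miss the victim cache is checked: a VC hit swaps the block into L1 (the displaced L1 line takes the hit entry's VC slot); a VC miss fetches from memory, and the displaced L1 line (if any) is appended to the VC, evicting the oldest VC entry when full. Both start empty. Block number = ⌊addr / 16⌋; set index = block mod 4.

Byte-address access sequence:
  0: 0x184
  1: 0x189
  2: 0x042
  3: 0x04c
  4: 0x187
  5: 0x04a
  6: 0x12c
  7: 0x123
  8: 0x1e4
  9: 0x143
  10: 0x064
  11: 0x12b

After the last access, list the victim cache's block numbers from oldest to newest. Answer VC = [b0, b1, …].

  [0] addr=0x184 blk=24 s=0: MISS | VC []
  [1] addr=0x189 blk=24 s=0: L1-HIT | VC []
  [2] addr=0x42 blk=4 s=0: MISS | VC [24]
  [3] addr=0x4c blk=4 s=0: L1-HIT | VC [24]
  [4] addr=0x187 blk=24 s=0: VC-HIT | VC [4]
  [5] addr=0x4a blk=4 s=0: VC-HIT | VC [24]
  [6] addr=0x12c blk=18 s=2: MISS | VC [24]
  [7] addr=0x123 blk=18 s=2: L1-HIT | VC [24]
  [8] addr=0x1e4 blk=30 s=2: MISS | VC [24, 18]
  [9] addr=0x143 blk=20 s=0: MISS | VC [24, 18, 4]
  [10] addr=0x64 blk=6 s=2: MISS | VC [24, 18, 4, 30]
  [11] addr=0x12b blk=18 s=2: VC-HIT | VC [24, 6, 4, 30]

VC = [24, 6, 4, 30]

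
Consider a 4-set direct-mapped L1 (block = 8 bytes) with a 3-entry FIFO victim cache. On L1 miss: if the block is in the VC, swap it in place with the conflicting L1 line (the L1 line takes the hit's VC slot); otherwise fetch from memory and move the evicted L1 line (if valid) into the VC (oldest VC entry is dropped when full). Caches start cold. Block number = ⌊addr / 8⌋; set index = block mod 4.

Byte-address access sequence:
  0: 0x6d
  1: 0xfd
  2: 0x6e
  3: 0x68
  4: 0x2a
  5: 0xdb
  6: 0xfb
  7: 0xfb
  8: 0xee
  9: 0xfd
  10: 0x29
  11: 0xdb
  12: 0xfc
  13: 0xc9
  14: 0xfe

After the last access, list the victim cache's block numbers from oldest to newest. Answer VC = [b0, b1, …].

VC = [27, 29, 5]

#0 0x6d→b13/s1 MISS; vc=[]
#1 0xfd→b31/s3 MISS; vc=[]
#2 0x6e→b13/s1 L1-HIT; vc=[]
#3 0x68→b13/s1 L1-HIT; vc=[]
#4 0x2a→b5/s1 MISS; vc=[13]
#5 0xdb→b27/s3 MISS; vc=[13,31]
#6 0xfb→b31/s3 VC-HIT; vc=[13,27]
#7 0xfb→b31/s3 L1-HIT; vc=[13,27]
#8 0xee→b29/s1 MISS; vc=[13,27,5]
#9 0xfd→b31/s3 L1-HIT; vc=[13,27,5]
#10 0x29→b5/s1 VC-HIT; vc=[13,27,29]
#11 0xdb→b27/s3 VC-HIT; vc=[13,31,29]
#12 0xfc→b31/s3 VC-HIT; vc=[13,27,29]
#13 0xc9→b25/s1 MISS; vc=[27,29,5]
#14 0xfe→b31/s3 L1-HIT; vc=[27,29,5]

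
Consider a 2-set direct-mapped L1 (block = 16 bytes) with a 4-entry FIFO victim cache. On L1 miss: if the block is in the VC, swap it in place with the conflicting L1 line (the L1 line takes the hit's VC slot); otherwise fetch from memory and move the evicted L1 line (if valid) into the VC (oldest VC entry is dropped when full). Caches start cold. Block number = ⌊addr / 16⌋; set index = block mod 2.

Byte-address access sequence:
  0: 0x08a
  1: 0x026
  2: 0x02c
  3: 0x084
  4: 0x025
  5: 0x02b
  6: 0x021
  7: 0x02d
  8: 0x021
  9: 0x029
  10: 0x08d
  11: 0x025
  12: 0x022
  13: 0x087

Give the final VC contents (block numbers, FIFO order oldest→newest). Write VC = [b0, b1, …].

#0 0x8a→b8/s0 MISS; vc=[]
#1 0x26→b2/s0 MISS; vc=[8]
#2 0x2c→b2/s0 L1-HIT; vc=[8]
#3 0x84→b8/s0 VC-HIT; vc=[2]
#4 0x25→b2/s0 VC-HIT; vc=[8]
#5 0x2b→b2/s0 L1-HIT; vc=[8]
#6 0x21→b2/s0 L1-HIT; vc=[8]
#7 0x2d→b2/s0 L1-HIT; vc=[8]
#8 0x21→b2/s0 L1-HIT; vc=[8]
#9 0x29→b2/s0 L1-HIT; vc=[8]
#10 0x8d→b8/s0 VC-HIT; vc=[2]
#11 0x25→b2/s0 VC-HIT; vc=[8]
#12 0x22→b2/s0 L1-HIT; vc=[8]
#13 0x87→b8/s0 VC-HIT; vc=[2]

VC = [2]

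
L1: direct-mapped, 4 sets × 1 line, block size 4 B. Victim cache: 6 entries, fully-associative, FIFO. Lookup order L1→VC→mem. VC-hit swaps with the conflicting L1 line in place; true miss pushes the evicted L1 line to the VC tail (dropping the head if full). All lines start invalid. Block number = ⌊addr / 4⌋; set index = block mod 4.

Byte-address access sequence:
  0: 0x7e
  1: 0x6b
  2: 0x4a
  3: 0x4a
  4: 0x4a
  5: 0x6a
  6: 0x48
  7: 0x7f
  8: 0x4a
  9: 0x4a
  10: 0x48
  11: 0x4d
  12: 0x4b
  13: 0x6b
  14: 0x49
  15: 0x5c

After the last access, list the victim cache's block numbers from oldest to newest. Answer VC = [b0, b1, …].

VC = [26, 31, 19]

#0 0x7e→b31/s3 MISS; vc=[]
#1 0x6b→b26/s2 MISS; vc=[]
#2 0x4a→b18/s2 MISS; vc=[26]
#3 0x4a→b18/s2 L1-HIT; vc=[26]
#4 0x4a→b18/s2 L1-HIT; vc=[26]
#5 0x6a→b26/s2 VC-HIT; vc=[18]
#6 0x48→b18/s2 VC-HIT; vc=[26]
#7 0x7f→b31/s3 L1-HIT; vc=[26]
#8 0x4a→b18/s2 L1-HIT; vc=[26]
#9 0x4a→b18/s2 L1-HIT; vc=[26]
#10 0x48→b18/s2 L1-HIT; vc=[26]
#11 0x4d→b19/s3 MISS; vc=[26,31]
#12 0x4b→b18/s2 L1-HIT; vc=[26,31]
#13 0x6b→b26/s2 VC-HIT; vc=[18,31]
#14 0x49→b18/s2 VC-HIT; vc=[26,31]
#15 0x5c→b23/s3 MISS; vc=[26,31,19]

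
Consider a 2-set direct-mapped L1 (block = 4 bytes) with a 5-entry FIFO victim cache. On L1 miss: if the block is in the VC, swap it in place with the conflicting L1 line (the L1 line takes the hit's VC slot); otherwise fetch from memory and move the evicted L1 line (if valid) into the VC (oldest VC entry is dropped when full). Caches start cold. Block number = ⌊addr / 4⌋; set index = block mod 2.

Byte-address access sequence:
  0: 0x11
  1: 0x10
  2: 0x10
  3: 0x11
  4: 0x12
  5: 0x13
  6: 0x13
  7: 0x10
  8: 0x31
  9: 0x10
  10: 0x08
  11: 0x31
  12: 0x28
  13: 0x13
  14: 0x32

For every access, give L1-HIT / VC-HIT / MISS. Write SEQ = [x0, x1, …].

SEQ = [MISS, L1-HIT, L1-HIT, L1-HIT, L1-HIT, L1-HIT, L1-HIT, L1-HIT, MISS, VC-HIT, MISS, VC-HIT, MISS, VC-HIT, VC-HIT]

#0 0x11→b4/s0 MISS; vc=[]
#1 0x10→b4/s0 L1-HIT; vc=[]
#2 0x10→b4/s0 L1-HIT; vc=[]
#3 0x11→b4/s0 L1-HIT; vc=[]
#4 0x12→b4/s0 L1-HIT; vc=[]
#5 0x13→b4/s0 L1-HIT; vc=[]
#6 0x13→b4/s0 L1-HIT; vc=[]
#7 0x10→b4/s0 L1-HIT; vc=[]
#8 0x31→b12/s0 MISS; vc=[4]
#9 0x10→b4/s0 VC-HIT; vc=[12]
#10 0x8→b2/s0 MISS; vc=[12,4]
#11 0x31→b12/s0 VC-HIT; vc=[2,4]
#12 0x28→b10/s0 MISS; vc=[2,4,12]
#13 0x13→b4/s0 VC-HIT; vc=[2,10,12]
#14 0x32→b12/s0 VC-HIT; vc=[2,10,4]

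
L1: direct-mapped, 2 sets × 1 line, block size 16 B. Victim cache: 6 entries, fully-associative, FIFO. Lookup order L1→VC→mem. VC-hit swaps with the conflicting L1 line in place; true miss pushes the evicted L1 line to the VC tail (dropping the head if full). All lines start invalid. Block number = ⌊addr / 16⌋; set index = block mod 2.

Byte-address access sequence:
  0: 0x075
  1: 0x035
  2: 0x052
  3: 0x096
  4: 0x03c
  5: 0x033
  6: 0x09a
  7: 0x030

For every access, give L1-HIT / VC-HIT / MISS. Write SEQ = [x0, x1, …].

SEQ = [MISS, MISS, MISS, MISS, VC-HIT, L1-HIT, VC-HIT, VC-HIT]

0: 0x75 (blk 7, set 1) → MISS  vc=[]
1: 0x35 (blk 3, set 1) → MISS  vc=[7]
2: 0x52 (blk 5, set 1) → MISS  vc=[7, 3]
3: 0x96 (blk 9, set 1) → MISS  vc=[7, 3, 5]
4: 0x3c (blk 3, set 1) → VC-HIT  vc=[7, 9, 5]
5: 0x33 (blk 3, set 1) → L1-HIT  vc=[7, 9, 5]
6: 0x9a (blk 9, set 1) → VC-HIT  vc=[7, 3, 5]
7: 0x30 (blk 3, set 1) → VC-HIT  vc=[7, 9, 5]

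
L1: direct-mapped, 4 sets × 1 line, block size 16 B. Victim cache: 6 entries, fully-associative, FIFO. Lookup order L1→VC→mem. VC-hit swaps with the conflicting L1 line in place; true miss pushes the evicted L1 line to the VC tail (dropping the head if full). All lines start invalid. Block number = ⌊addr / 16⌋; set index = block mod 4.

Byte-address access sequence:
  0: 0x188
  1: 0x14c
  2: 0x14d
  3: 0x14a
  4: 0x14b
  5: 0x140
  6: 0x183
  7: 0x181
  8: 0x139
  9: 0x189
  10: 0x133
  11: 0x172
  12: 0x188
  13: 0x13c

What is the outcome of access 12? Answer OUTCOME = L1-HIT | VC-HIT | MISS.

OUTCOME = L1-HIT

0: 0x188 (blk 24, set 0) → MISS  vc=[]
1: 0x14c (blk 20, set 0) → MISS  vc=[24]
2: 0x14d (blk 20, set 0) → L1-HIT  vc=[24]
3: 0x14a (blk 20, set 0) → L1-HIT  vc=[24]
4: 0x14b (blk 20, set 0) → L1-HIT  vc=[24]
5: 0x140 (blk 20, set 0) → L1-HIT  vc=[24]
6: 0x183 (blk 24, set 0) → VC-HIT  vc=[20]
7: 0x181 (blk 24, set 0) → L1-HIT  vc=[20]
8: 0x139 (blk 19, set 3) → MISS  vc=[20]
9: 0x189 (blk 24, set 0) → L1-HIT  vc=[20]
10: 0x133 (blk 19, set 3) → L1-HIT  vc=[20]
11: 0x172 (blk 23, set 3) → MISS  vc=[20, 19]
12: 0x188 (blk 24, set 0) → L1-HIT  vc=[20, 19]
13: 0x13c (blk 19, set 3) → VC-HIT  vc=[20, 23]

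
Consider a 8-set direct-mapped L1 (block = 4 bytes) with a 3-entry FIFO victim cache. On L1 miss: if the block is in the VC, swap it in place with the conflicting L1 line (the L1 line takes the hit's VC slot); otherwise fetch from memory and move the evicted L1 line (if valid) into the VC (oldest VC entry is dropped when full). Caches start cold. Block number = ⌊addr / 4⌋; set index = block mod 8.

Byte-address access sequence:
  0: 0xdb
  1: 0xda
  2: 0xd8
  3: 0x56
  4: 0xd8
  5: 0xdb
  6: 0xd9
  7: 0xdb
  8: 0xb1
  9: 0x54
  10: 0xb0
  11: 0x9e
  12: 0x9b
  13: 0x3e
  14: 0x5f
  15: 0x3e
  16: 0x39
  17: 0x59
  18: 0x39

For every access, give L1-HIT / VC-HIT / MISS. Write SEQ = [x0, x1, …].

SEQ = [MISS, L1-HIT, L1-HIT, MISS, L1-HIT, L1-HIT, L1-HIT, L1-HIT, MISS, L1-HIT, L1-HIT, MISS, MISS, MISS, MISS, VC-HIT, MISS, MISS, VC-HIT]

#0 0xdb→b54/s6 MISS; vc=[]
#1 0xda→b54/s6 L1-HIT; vc=[]
#2 0xd8→b54/s6 L1-HIT; vc=[]
#3 0x56→b21/s5 MISS; vc=[]
#4 0xd8→b54/s6 L1-HIT; vc=[]
#5 0xdb→b54/s6 L1-HIT; vc=[]
#6 0xd9→b54/s6 L1-HIT; vc=[]
#7 0xdb→b54/s6 L1-HIT; vc=[]
#8 0xb1→b44/s4 MISS; vc=[]
#9 0x54→b21/s5 L1-HIT; vc=[]
#10 0xb0→b44/s4 L1-HIT; vc=[]
#11 0x9e→b39/s7 MISS; vc=[]
#12 0x9b→b38/s6 MISS; vc=[54]
#13 0x3e→b15/s7 MISS; vc=[54,39]
#14 0x5f→b23/s7 MISS; vc=[54,39,15]
#15 0x3e→b15/s7 VC-HIT; vc=[54,39,23]
#16 0x39→b14/s6 MISS; vc=[39,23,38]
#17 0x59→b22/s6 MISS; vc=[23,38,14]
#18 0x39→b14/s6 VC-HIT; vc=[23,38,22]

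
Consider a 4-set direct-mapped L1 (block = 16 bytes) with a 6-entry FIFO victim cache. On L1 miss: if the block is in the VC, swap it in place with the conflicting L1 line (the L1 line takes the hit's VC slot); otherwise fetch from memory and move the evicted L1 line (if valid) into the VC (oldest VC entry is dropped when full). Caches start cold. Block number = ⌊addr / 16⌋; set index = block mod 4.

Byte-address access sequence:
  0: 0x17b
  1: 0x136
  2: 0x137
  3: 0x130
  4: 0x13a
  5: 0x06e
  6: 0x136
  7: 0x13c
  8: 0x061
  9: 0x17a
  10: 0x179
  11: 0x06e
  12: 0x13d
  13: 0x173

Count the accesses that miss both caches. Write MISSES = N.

MISSES = 3

  [0] addr=0x17b blk=23 s=3: MISS | VC []
  [1] addr=0x136 blk=19 s=3: MISS | VC [23]
  [2] addr=0x137 blk=19 s=3: L1-HIT | VC [23]
  [3] addr=0x130 blk=19 s=3: L1-HIT | VC [23]
  [4] addr=0x13a blk=19 s=3: L1-HIT | VC [23]
  [5] addr=0x6e blk=6 s=2: MISS | VC [23]
  [6] addr=0x136 blk=19 s=3: L1-HIT | VC [23]
  [7] addr=0x13c blk=19 s=3: L1-HIT | VC [23]
  [8] addr=0x61 blk=6 s=2: L1-HIT | VC [23]
  [9] addr=0x17a blk=23 s=3: VC-HIT | VC [19]
  [10] addr=0x179 blk=23 s=3: L1-HIT | VC [19]
  [11] addr=0x6e blk=6 s=2: L1-HIT | VC [19]
  [12] addr=0x13d blk=19 s=3: VC-HIT | VC [23]
  [13] addr=0x173 blk=23 s=3: VC-HIT | VC [19]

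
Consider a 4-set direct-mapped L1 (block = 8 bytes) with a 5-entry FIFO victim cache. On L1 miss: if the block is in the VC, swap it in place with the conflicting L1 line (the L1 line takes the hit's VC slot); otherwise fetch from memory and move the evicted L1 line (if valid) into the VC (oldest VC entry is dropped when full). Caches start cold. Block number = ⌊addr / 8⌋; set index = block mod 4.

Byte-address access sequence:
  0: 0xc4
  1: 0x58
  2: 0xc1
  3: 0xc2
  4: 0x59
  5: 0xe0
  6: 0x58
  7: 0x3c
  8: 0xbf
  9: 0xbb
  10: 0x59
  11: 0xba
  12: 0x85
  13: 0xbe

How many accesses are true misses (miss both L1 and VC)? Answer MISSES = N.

#0 0xc4→b24/s0 MISS; vc=[]
#1 0x58→b11/s3 MISS; vc=[]
#2 0xc1→b24/s0 L1-HIT; vc=[]
#3 0xc2→b24/s0 L1-HIT; vc=[]
#4 0x59→b11/s3 L1-HIT; vc=[]
#5 0xe0→b28/s0 MISS; vc=[24]
#6 0x58→b11/s3 L1-HIT; vc=[24]
#7 0x3c→b7/s3 MISS; vc=[24,11]
#8 0xbf→b23/s3 MISS; vc=[24,11,7]
#9 0xbb→b23/s3 L1-HIT; vc=[24,11,7]
#10 0x59→b11/s3 VC-HIT; vc=[24,23,7]
#11 0xba→b23/s3 VC-HIT; vc=[24,11,7]
#12 0x85→b16/s0 MISS; vc=[24,11,7,28]
#13 0xbe→b23/s3 L1-HIT; vc=[24,11,7,28]

MISSES = 6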